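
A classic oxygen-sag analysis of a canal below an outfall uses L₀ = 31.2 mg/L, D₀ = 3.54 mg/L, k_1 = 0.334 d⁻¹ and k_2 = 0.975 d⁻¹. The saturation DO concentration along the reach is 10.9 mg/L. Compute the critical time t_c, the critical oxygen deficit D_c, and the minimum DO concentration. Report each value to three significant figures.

t_c ≈ 1.29 d; D_c ≈ 6.95 mg/L; min DO ≈ 3.95 mg/L

t_c = [1/(k_2−k_1)] ln[(k_2/k_1)(1 − D₀(k_2−k_1)/(k_1 L₀))]
= [1/(0.975−0.334)] ln[(0.975/0.334)(1 − 3.54×0.6410/(0.334×31.2))]
= (1/0.6410) ln[2.919 × 0.7822] = 1.560 × ln(2.284) = 1.560 × 0.8257 = 1.288 d.
L(t_c) = L₀ e^(−k_1 t_c) = 31.2 × 0.6503 = 20.29 mg/L, and at the critical point k_2 D_c = k_1 L, so D_c = (0.334/0.975) × 20.29 = 6.951 mg/L.
Minimum DO = C_s − D_c = 10.9 − 6.951 = 3.949 mg/L.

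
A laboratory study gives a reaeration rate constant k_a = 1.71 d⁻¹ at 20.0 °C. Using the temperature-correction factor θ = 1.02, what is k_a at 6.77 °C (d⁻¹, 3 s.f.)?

k_a(T₂) = k_a(T₁) · θ^(T₂−T₁) = 1.71 × 1.02^(6.77−20.0)
= 1.71 × 1.02^-13.2 = 1.71 × 0.7695 = 1.316 d⁻¹.

k_a ≈ 1.32 d⁻¹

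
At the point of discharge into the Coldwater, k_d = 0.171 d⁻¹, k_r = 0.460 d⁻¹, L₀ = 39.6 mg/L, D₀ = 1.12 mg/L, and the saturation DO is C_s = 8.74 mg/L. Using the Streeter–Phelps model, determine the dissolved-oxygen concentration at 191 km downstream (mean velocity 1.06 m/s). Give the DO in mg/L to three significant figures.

Travel time t = x/v = 191 km / (1.06 m/s) = 191000 m / 1.06 m/s = 180200 s = 2.086 d.
k_d L₀/(k_r−k_d) = 0.171×39.6/(0.460−0.171) = 6.772/0.2890 = 23.43 mg/L.
e^(−k_d t) = e^(−0.171×2.086) = 0.7000; e^(−k_r t) = e^(−0.460×2.086) = 0.3831.
D = 23.43 × (0.7000 − 0.3831) + 1.12 × 0.3831 = 7.425 + 0.4291 = 7.854 mg/L.
DO = C_s − D = 8.74 − 7.854 = 0.8858 mg/L.

DO ≈ 0.886 mg/L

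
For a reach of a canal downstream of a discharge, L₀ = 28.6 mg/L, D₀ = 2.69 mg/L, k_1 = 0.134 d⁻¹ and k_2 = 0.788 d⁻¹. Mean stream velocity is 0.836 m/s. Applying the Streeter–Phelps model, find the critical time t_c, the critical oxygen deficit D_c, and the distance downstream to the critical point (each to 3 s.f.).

t_c = [1/(k_2−k_1)] ln[(k_2/k_1)(1 − D₀(k_2−k_1)/(k_1 L₀))]
= [1/(0.788−0.134)] ln[(0.788/0.134)(1 − 2.69×0.6540/(0.134×28.6))]
= (1/0.6540) ln[5.881 × 0.5410] = 1.529 × ln(3.181) = 1.529 × 1.157 = 1.769 d.
D_c = (k_1/k_2) L₀ e^(−k_1 t_c) = (0.134/0.788) × 28.6 × e^(−0.134×1.769) = 0.1701 × 28.6 × 0.7889 = 3.837 mg/L.
x_c = v t_c = 0.836 m/s × 1.769 d × 86400 s/d = 127800 m ≈ 128 km.

t_c ≈ 1.77 d; D_c ≈ 3.84 mg/L; x_c ≈ 128 km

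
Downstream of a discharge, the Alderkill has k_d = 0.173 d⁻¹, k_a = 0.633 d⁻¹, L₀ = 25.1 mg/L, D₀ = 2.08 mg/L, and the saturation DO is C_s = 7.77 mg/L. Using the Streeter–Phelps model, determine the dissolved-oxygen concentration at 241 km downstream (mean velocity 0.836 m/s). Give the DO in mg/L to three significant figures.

DO ≈ 3.36 mg/L

Travel time t = x/v = 241 km / (0.836 m/s) = 241000 m / 0.836 m/s = 288300 s = 3.337 d.
k_d L₀/(k_a−k_d) = 0.173×25.1/(0.633−0.173) = 4.342/0.4600 = 9.440 mg/L.
e^(−k_d t) = e^(−0.173×3.337) = 0.5615; e^(−k_a t) = e^(−0.633×3.337) = 0.1210.
D = 9.440 × (0.5615 − 0.1210) + 2.08 × 0.1210 = 4.158 + 0.2517 = 4.410 mg/L.
DO = C_s − D = 7.77 − 4.410 = 3.360 mg/L.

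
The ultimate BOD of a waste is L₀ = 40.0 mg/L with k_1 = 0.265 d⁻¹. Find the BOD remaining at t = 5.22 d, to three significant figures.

L ≈ 10.0 mg/L

L_t = L₀ e^(−k_1 t) = 40.0 × e^(−0.265×5.22) = 40.0 × 0.2507 = 10.03 mg/L.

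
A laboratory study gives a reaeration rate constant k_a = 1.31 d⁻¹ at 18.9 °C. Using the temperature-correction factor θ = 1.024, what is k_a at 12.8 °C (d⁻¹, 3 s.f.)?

k_a ≈ 1.13 d⁻¹

k_a(T₂) = k_a(T₁) · θ^(T₂−T₁) = 1.31 × 1.024^(12.8−18.9)
= 1.31 × 1.024^-6.10 = 1.31 × 0.8653 = 1.134 d⁻¹.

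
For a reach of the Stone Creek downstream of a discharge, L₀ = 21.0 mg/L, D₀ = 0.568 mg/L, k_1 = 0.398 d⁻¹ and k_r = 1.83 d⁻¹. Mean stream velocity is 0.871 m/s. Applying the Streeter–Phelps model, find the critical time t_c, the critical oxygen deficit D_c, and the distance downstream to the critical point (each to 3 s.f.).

t_c = [1/(k_r−k_1)] ln[(k_r/k_1)(1 − D₀(k_r−k_1)/(k_1 L₀))]
= [1/(1.83−0.398)] ln[(1.83/0.398)(1 − 0.568×1.432/(0.398×21.0))]
= (1/1.432) ln[4.598 × 0.9027] = 0.6983 × ln(4.151) = 0.6983 × 1.423 = 0.9939 d.
D_c = (k_1/k_r) L₀ e^(−k_1 t_c) = (0.398/1.83) × 21.0 × e^(−0.398×0.9939) = 0.2175 × 21.0 × 0.6733 = 3.075 mg/L.
x_c = v t_c = 0.871 m/s × 0.9939 d × 86400 s/d = 74790 m ≈ 74.8 km.

t_c ≈ 0.994 d; D_c ≈ 3.08 mg/L; x_c ≈ 74.8 km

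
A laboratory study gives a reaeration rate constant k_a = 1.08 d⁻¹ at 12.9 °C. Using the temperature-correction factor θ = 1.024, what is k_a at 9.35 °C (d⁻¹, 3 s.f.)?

k_a ≈ 0.993 d⁻¹

k_a(T₂) = k_a(T₁) · θ^(T₂−T₁) = 1.08 × 1.024^(9.35−12.9)
= 1.08 × 1.024^-3.55 = 1.08 × 0.9193 = 0.9928 d⁻¹.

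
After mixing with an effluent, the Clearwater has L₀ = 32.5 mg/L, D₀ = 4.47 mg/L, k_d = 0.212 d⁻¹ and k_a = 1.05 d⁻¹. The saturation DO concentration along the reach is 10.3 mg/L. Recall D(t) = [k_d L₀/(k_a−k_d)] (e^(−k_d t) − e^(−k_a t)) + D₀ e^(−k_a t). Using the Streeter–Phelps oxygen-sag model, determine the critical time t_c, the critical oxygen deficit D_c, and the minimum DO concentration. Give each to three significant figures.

t_c = [1/(k_a−k_d)] ln[(k_a/k_d)(1 − D₀(k_a−k_d)/(k_d L₀))]
= [1/(1.05−0.212)] ln[(1.05/0.212)(1 − 4.47×0.8380/(0.212×32.5))]
= (1/0.8380) ln[4.953 × 0.4563] = 1.193 × ln(2.260) = 1.193 × 0.8154 = 0.9731 d.
D_c = (k_d/k_a) L₀ e^(−k_d t_c) = (0.212/1.05) × 32.5 × e^(−0.212×0.9731) = 0.2019 × 32.5 × 0.8136 = 5.339 mg/L.
Minimum DO = C_s − D_c = 10.3 − 5.339 = 4.961 mg/L.

t_c ≈ 0.973 d; D_c ≈ 5.34 mg/L; min DO ≈ 4.96 mg/L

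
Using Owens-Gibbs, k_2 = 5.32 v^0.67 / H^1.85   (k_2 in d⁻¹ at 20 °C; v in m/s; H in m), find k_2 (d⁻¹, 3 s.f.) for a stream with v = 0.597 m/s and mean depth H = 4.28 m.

k_2 = 5.32 × 0.597^0.67 / 4.28^1.85 = 5.32 × 0.7078 / 14.73 = 0.2556 d⁻¹.

k_2 ≈ 0.256 d⁻¹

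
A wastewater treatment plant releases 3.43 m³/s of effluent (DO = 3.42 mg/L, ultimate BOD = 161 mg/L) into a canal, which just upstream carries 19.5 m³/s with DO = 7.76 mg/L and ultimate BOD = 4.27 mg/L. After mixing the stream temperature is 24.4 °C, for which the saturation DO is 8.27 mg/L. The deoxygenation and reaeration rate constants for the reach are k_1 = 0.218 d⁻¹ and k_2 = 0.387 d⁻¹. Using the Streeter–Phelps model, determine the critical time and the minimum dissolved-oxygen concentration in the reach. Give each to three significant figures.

t_c ≈ 3.20 d; minimum DO ≈ 0.500 mg/L

Mixed DO = (19.5×7.76 + 3.43×3.42)/(19.5+3.43) = 163.1/22.93 = 7.111 mg/L.
Mixed L₀ = (19.5×4.27 + 3.43×161)/(22.93) = 635.5/22.93 = 27.71 mg/L.
Initial deficit D₀ = C_s − DO₀ = 8.27 − 7.111 = 1.159 mg/L.
t_c = (1/0.1690) ln[(0.387/0.218)(1 − 1.159×0.1690/(0.218×27.71))] = 5.917 × ln(1.718) = 3.201 d.
D_c = (0.218/0.387) × 27.71 × e^(−0.218×3.201) = 0.5633 × 27.71 × 0.4977 = 7.770 mg/L.
Minimum DO = 8.27 − 7.770 = 0.5004 mg/L.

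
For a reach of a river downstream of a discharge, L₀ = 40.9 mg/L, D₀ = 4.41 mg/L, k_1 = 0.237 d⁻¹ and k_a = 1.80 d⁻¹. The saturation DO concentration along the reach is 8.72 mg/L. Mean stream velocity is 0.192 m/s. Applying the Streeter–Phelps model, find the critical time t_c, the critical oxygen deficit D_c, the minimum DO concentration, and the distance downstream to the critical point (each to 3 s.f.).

At the critical point dD/dt = 0, so k_1 L₀ e^(−k_1 t) = k_a D. Substituting D(t) from the Streeter–Phelps equation and solving for t gives
t_c = ln[(k_a/k_1)(1 − D₀(k_a−k_1)/(k_1 L₀))] / (k_a−k_1).
Here k_a−k_1 = 1.563 d⁻¹ and 1 − D₀(k_a−k_1)/(k_1 L₀) = 1 − 4.41×1.563/(0.237×40.9) = 0.2889, so
t_c = ln(7.595 × 0.2889) / 1.563 = 0.7858 / 1.563 = 0.5028 d.
D_c = (k_1/k_a) L₀ e^(−k_1 t_c) = (0.237/1.80) × 40.9 × e^(−0.237×0.5028) = 0.1317 × 40.9 × 0.8877 = 4.780 mg/L.
Minimum DO = C_s − D_c = 8.72 − 4.780 = 3.940 mg/L.
x_c = v t_c = 0.192 m/s × 0.5028 d × 86400 s/d = 8340 m ≈ 8.34 km.

t_c ≈ 0.503 d; D_c ≈ 4.78 mg/L; min DO ≈ 3.94 mg/L; x_c ≈ 8.34 km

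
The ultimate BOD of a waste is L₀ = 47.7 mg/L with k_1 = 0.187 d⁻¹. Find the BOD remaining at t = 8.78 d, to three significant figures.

L_t = L₀ e^(−k_1 t) = 47.7 × e^(−0.187×8.78) = 47.7 × 0.1936 = 9.236 mg/L.

L ≈ 9.24 mg/L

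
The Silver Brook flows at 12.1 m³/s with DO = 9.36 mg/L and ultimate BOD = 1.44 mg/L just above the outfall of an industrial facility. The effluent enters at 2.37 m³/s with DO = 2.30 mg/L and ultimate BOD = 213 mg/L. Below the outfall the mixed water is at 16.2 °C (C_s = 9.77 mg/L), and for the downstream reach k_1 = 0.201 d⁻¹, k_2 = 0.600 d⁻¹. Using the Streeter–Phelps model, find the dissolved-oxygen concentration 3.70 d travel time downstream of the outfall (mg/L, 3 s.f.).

DO ≈ 2.93 mg/L

Mixed DO = (12.1×9.36 + 2.37×2.30)/(12.1+2.37) = 118.7/14.47 = 8.204 mg/L.
Mixed L₀ = (12.1×1.44 + 2.37×213)/(14.47) = 522.2/14.47 = 36.09 mg/L.
Initial deficit D₀ = C_s − DO₀ = 9.77 − 8.204 = 1.566 mg/L.
D(3.70) = [0.201×36.09/(0.600−0.201)](e^(−0.201×3.70) − e^(−0.600×3.70)) + 1.566 e^(−0.600×3.70)
= 18.18 × (0.4754 − 0.1086) + 1.566 × 0.1086 = 6.838 mg/L.
DO = 9.77 − 6.838 = 2.932 mg/L.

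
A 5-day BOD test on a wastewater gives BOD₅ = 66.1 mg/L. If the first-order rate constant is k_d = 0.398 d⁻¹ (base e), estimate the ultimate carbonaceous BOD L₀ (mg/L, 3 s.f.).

L₀ ≈ 76.6 mg/L

BOD₅ = L₀(1 − e^(−5k_d)) ⇒ L₀ = BOD₅ / (1 − e^(−5×0.398))
= 66.1 / (1 − 0.1367) = 66.1 / 0.8633 = 76.57 mg/L.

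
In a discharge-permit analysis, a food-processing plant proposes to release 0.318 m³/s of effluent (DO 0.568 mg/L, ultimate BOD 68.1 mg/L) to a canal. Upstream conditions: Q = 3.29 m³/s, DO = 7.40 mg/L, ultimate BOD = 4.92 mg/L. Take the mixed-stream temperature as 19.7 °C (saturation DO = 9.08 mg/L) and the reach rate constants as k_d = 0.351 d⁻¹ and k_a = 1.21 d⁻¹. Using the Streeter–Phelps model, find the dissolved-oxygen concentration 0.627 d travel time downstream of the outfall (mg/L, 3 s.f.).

Mixed DO = (3.29×7.40 + 0.318×0.568)/(3.29+0.318) = 24.53/3.608 = 6.798 mg/L.
Mixed L₀ = (3.29×4.92 + 0.318×68.1)/(3.608) = 37.84/3.608 = 10.49 mg/L.
Initial deficit D₀ = C_s − DO₀ = 9.08 − 6.798 = 2.282 mg/L.
D(0.627) = [0.351×10.49/(1.21−0.351)](e^(−0.351×0.627) − e^(−1.21×0.627)) + 2.282 e^(−1.21×0.627)
= 4.286 × (0.8025 − 0.4683) + 2.282 × 0.4683 = 2.501 mg/L.
DO = 9.08 − 2.501 = 6.579 mg/L.

DO ≈ 6.58 mg/L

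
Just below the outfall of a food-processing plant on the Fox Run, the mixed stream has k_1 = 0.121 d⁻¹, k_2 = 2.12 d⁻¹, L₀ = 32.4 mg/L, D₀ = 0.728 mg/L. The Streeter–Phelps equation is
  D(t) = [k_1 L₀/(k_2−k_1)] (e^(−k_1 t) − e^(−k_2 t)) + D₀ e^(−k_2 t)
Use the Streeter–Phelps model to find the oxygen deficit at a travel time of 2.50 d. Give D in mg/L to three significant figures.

k_1 L₀/(k_2−k_1) = 0.121×32.4/(2.12−0.121) = 3.920/1.999 = 1.961 mg/L.
e^(−k_1 t) = e^(−0.121×2.500) = 0.7390; e^(−k_2 t) = e^(−2.12×2.500) = 0.004992.
D = 1.961 × (0.7390 − 0.004992) + 0.728 × 0.004992 = 1.439 + 0.003634 = 1.443 mg/L.

D ≈ 1.44 mg/L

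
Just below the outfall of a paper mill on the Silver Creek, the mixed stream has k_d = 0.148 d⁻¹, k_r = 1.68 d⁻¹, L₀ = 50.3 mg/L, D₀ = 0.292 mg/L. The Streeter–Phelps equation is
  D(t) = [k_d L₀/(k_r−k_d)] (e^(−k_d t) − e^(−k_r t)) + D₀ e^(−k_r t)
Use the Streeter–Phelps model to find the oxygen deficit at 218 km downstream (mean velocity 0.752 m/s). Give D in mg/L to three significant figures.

Travel time t = x/v = 218 km / (0.752 m/s) = 218000 m / 0.752 m/s = 289900 s = 3.355 d.
k_d L₀/(k_r−k_d) = 0.148×50.3/(1.68−0.148) = 7.444/1.532 = 4.859 mg/L.
e^(−k_d t) = e^(−0.148×3.355) = 0.6086; e^(−k_r t) = e^(−1.68×3.355) = 0.003564.
D = 4.859 × (0.6086 − 0.003564) + 0.292 × 0.003564 = 2.940 + 0.001041 = 2.941 mg/L.

D ≈ 2.94 mg/L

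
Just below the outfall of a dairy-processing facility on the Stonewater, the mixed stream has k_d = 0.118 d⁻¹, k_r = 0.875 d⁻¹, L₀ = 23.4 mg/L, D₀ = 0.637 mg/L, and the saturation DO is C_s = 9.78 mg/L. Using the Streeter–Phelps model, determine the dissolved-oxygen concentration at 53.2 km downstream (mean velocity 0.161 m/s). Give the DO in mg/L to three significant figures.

DO ≈ 7.56 mg/L

Travel time t = x/v = 53.2 km / (0.161 m/s) = 53200 m / 0.161 m/s = 330400 s = 3.824 d.
k_d L₀/(k_r−k_d) = 0.118×23.4/(0.875−0.118) = 2.761/0.7570 = 3.648 mg/L.
e^(−k_d t) = e^(−0.118×3.824) = 0.6368; e^(−k_r t) = e^(−0.875×3.824) = 0.03521.
D = 3.648 × (0.6368 − 0.03521) + 0.637 × 0.03521 = 2.194 + 0.02243 = 2.217 mg/L.
DO = C_s − D = 9.78 − 2.217 = 7.563 mg/L.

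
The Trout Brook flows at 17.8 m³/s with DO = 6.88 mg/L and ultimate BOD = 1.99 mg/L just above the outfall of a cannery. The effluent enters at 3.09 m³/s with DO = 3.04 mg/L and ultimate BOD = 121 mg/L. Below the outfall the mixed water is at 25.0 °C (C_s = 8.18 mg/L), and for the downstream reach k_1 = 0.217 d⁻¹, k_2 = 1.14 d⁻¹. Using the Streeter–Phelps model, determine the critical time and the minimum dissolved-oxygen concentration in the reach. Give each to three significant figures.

t_c ≈ 1.23 d; minimum DO ≈ 5.33 mg/L

Mixed DO = (17.8×6.88 + 3.09×3.04)/(17.8+3.09) = 131.9/20.89 = 6.312 mg/L.
Mixed L₀ = (17.8×1.99 + 3.09×121)/(20.89) = 409.3/20.89 = 19.59 mg/L.
Initial deficit D₀ = C_s − DO₀ = 8.18 − 6.312 = 1.868 mg/L.
t_c = (1/0.9230) ln[(1.14/0.217)(1 − 1.868×0.9230/(0.217×19.59))] = 1.083 × ln(3.123) = 1.234 d.
D_c = (0.217/1.14) × 19.59 × e^(−0.217×1.234) = 0.1904 × 19.59 × 0.7651 = 2.854 mg/L.
Minimum DO = 8.18 − 2.854 = 5.326 mg/L.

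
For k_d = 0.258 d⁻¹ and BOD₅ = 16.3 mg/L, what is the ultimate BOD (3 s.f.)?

L₀ ≈ 22.5 mg/L

BOD₅ = L₀(1 − e^(−5k_d)) ⇒ L₀ = BOD₅ / (1 − e^(−5×0.258))
= 16.3 / (1 − 0.2753) = 16.3 / 0.7247 = 22.49 mg/L.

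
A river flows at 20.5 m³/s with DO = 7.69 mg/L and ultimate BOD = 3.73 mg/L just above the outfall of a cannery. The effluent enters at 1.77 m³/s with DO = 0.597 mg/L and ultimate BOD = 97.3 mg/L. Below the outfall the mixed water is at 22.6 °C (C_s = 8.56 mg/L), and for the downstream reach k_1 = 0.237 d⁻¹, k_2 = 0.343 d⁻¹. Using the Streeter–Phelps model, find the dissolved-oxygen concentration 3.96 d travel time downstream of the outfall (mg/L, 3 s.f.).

Mixed DO = (20.5×7.69 + 1.77×0.597)/(20.5+1.77) = 158.7/22.27 = 7.126 mg/L.
Mixed L₀ = (20.5×3.73 + 1.77×97.3)/(22.27) = 248.7/22.27 = 11.17 mg/L.
Initial deficit D₀ = C_s − DO₀ = 8.56 − 7.126 = 1.434 mg/L.
D(3.96) = [0.237×11.17/(0.343−0.237)](e^(−0.237×3.96) − e^(−0.343×3.96)) + 1.434 e^(−0.343×3.96)
= 24.97 × (0.3912 − 0.2571) + 1.434 × 0.2571 = 3.717 mg/L.
DO = 8.56 − 3.717 = 4.843 mg/L.

DO ≈ 4.84 mg/L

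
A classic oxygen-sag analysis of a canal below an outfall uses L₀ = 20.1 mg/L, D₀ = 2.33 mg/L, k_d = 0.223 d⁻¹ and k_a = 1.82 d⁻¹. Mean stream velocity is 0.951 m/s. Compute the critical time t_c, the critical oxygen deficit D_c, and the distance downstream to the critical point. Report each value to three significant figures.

t_c ≈ 0.204 d; D_c ≈ 2.35 mg/L; x_c ≈ 16.8 km

With k_a/k_d = 8.161 and 1 − D₀(k_a−k_d)/(k_d L₀) = 0.1698,
t_c = ln(8.161 × 0.1698) / (1.82 − 0.223) = ln(1.386) / 1.597 = 0.3265/1.597 = 0.2045 d.
D_c = (k_d/k_a) L₀ e^(−k_d t_c) = (0.223/1.82) × 20.1 × e^(−0.223×0.2045) = 0.1225 × 20.1 × 0.9554 = 2.353 mg/L.
x_c = v t_c = 0.951 m/s × 0.2045 d × 86400 s/d = 16800 m ≈ 16.8 km.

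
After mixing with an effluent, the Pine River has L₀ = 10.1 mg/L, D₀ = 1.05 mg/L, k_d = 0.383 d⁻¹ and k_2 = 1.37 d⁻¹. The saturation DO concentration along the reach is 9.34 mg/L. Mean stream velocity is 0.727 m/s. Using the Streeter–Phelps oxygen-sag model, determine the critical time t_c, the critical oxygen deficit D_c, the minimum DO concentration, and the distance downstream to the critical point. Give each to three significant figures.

t_c ≈ 0.975 d; D_c ≈ 1.94 mg/L; min DO ≈ 7.40 mg/L; x_c ≈ 61.3 km

At the critical point dD/dt = 0, so k_d L₀ e^(−k_d t) = k_2 D. Substituting D(t) from the Streeter–Phelps equation and solving for t gives
t_c = ln[(k_2/k_d)(1 − D₀(k_2−k_d)/(k_d L₀))] / (k_2−k_d).
Here k_2−k_d = 0.9870 d⁻¹ and 1 − D₀(k_2−k_d)/(k_d L₀) = 1 − 1.05×0.9870/(0.383×10.1) = 0.7321, so
t_c = ln(3.577 × 0.7321) / 0.9870 = 0.9627 / 0.9870 = 0.9754 d.
D_c = (k_d/k_2) L₀ e^(−k_d t_c) = (0.383/1.37) × 10.1 × e^(−0.383×0.9754) = 0.2796 × 10.1 × 0.6883 = 1.943 mg/L.
Minimum DO = C_s − D_c = 9.34 − 1.943 = 7.397 mg/L.
x_c = v t_c = 0.727 m/s × 0.9754 d × 86400 s/d = 61270 m ≈ 61.3 km.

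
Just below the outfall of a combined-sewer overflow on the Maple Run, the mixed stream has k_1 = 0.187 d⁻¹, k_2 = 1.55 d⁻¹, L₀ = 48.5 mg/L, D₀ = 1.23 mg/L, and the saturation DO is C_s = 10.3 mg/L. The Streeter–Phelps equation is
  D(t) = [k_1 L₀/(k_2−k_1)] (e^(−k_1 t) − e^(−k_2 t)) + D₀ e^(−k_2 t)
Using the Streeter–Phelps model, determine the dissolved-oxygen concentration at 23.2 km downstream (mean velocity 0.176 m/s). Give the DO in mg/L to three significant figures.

Travel time t = x/v = 23.2 km / (0.176 m/s) = 23200 m / 0.176 m/s = 131800 s = 1.526 d.
k_1 L₀/(k_2−k_1) = 0.187×48.5/(1.55−0.187) = 9.069/1.363 = 6.654 mg/L.
e^(−k_1 t) = e^(−0.187×1.526) = 0.7518; e^(−k_2 t) = e^(−1.55×1.526) = 0.09397.
D = 6.654 × (0.7518 − 0.09397) + 1.23 × 0.09397 = 4.377 + 0.1156 = 4.493 mg/L.
DO = C_s − D = 10.3 − 4.493 = 5.807 mg/L.

DO ≈ 5.81 mg/L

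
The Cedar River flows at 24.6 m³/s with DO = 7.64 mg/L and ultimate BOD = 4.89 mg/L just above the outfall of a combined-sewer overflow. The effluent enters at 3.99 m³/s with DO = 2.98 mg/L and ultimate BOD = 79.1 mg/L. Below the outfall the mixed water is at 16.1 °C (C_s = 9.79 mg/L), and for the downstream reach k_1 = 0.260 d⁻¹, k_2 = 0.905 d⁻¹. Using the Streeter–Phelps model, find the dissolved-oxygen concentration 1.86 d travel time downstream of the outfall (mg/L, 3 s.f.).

DO ≈ 6.62 mg/L

Mixed DO = (24.6×7.64 + 3.99×2.98)/(24.6+3.99) = 199.8/28.59 = 6.990 mg/L.
Mixed L₀ = (24.6×4.89 + 3.99×79.1)/(28.59) = 435.9/28.59 = 15.25 mg/L.
Initial deficit D₀ = C_s − DO₀ = 9.79 − 6.990 = 2.800 mg/L.
D(1.86) = [0.260×15.25/(0.905−0.260)](e^(−0.260×1.86) − e^(−0.905×1.86)) + 2.800 e^(−0.905×1.86)
= 6.146 × (0.6166 − 0.1858) + 2.800 × 0.1858 = 3.168 mg/L.
DO = 9.79 − 3.168 = 6.622 mg/L.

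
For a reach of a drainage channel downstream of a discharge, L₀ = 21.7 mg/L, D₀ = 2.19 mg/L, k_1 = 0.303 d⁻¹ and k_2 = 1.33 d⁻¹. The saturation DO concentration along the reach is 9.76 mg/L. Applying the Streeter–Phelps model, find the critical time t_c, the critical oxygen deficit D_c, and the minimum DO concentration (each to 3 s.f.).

With k_2/k_1 = 4.389 and 1 − D₀(k_2−k_1)/(k_1 L₀) = 0.6579,
t_c = ln(4.389 × 0.6579) / (1.33 − 0.303) = ln(2.888) / 1.027 = 1.061/1.027 = 1.033 d.
D_c = (k_1/k_2) L₀ e^(−k_1 t_c) = (0.303/1.33) × 21.7 × e^(−0.303×1.033) = 0.2278 × 21.7 × 0.7313 = 3.615 mg/L.
Minimum DO = C_s − D_c = 9.76 − 3.615 = 6.145 mg/L.

t_c ≈ 1.03 d; D_c ≈ 3.62 mg/L; min DO ≈ 6.14 mg/L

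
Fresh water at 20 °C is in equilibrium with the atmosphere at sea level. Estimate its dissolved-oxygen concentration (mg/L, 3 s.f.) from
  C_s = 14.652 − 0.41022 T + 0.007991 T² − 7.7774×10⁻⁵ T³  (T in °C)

C_s ≈ 9.02 mg/L

C_s = 14.652 − 0.41022×20 + 0.007991×20² − 7.7774×10⁻⁵×20³ = 9.022 mg/L.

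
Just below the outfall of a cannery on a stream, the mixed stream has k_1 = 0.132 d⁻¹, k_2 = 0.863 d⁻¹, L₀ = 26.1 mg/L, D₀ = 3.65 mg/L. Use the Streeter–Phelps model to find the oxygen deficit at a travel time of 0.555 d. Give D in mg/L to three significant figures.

D ≈ 3.72 mg/L

k_1 L₀/(k_2−k_1) = 0.132×26.1/(0.863−0.132) = 3.445/0.7310 = 4.713 mg/L.
e^(−k_1 t) = e^(−0.132×0.5550) = 0.9294; e^(−k_2 t) = e^(−0.863×0.5550) = 0.6194.
D = 4.713 × (0.9294 − 0.6194) + 3.65 × 0.6194 = 1.461 + 2.261 = 3.722 mg/L.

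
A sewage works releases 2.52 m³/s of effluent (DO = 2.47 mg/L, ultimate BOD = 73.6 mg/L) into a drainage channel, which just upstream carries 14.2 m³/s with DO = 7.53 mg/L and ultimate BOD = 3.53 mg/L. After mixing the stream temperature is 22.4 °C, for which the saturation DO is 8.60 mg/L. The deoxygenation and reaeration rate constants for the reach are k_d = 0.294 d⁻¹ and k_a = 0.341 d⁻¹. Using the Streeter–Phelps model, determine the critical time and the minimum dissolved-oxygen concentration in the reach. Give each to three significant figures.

Mixed DO = (14.2×7.53 + 2.52×2.47)/(14.2+2.52) = 113.2/16.72 = 6.767 mg/L.
Mixed L₀ = (14.2×3.53 + 2.52×73.6)/(16.72) = 235.6/16.72 = 14.09 mg/L.
Initial deficit D₀ = C_s − DO₀ = 8.60 − 6.767 = 1.833 mg/L.
t_c = (1/0.04700) ln[(0.341/0.294)(1 − 1.833×0.04700/(0.294×14.09))] = 21.28 × ln(1.136) = 2.708 d.
D_c = (0.294/0.341) × 14.09 × e^(−0.294×2.708) = 0.8622 × 14.09 × 0.4510 = 5.479 mg/L.
Minimum DO = 8.60 − 5.479 = 3.121 mg/L.

t_c ≈ 2.71 d; minimum DO ≈ 3.12 mg/L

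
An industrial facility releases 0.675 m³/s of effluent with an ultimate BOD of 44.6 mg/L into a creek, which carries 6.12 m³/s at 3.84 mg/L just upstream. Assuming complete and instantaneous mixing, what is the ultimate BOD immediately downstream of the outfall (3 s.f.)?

Flow-weighted mixing: C = (Q_r C_r + Q_w C_w)/(Q_r + Q_w)
= (6.12×3.84 + 0.675×44.6)/(6.12 + 0.675) = 53.61/6.795 = 7.889 mg/L.

7.89 mg/L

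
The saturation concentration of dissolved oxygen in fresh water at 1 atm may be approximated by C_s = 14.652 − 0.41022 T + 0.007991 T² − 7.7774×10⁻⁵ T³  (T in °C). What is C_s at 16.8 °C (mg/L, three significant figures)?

C_s ≈ 9.65 mg/L

C_s = 14.652 − 0.41022×16.8 + 0.007991×16.8² − 7.7774×10⁻⁵×16.8³ = 9.647 mg/L.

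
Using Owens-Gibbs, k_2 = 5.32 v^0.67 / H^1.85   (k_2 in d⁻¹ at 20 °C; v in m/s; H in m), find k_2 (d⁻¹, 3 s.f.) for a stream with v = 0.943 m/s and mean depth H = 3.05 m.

k_2 ≈ 0.650 d⁻¹

k_2 = 5.32 × 0.943^0.67 / 3.05^1.85 = 5.32 × 0.9614 / 7.870 = 0.6499 d⁻¹.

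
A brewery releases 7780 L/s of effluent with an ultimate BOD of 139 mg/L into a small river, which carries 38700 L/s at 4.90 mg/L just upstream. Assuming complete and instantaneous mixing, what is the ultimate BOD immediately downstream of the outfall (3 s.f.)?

Flow-weighted mixing: C = (Q_r C_r + Q_w C_w)/(Q_r + Q_w)
= (38700×4.90 + 7780×139)/(38700 + 7780) = 1.271×10^6/46480 = 27.35 mg/L.

27.3 mg/L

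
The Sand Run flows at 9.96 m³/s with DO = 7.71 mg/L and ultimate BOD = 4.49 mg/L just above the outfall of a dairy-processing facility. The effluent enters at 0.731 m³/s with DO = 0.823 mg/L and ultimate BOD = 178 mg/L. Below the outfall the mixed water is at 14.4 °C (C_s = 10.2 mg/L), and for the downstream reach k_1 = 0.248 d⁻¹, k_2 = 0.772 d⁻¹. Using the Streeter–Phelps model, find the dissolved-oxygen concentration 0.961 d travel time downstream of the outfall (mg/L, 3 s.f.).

DO ≈ 6.38 mg/L

Mixed DO = (9.96×7.71 + 0.731×0.823)/(9.96+0.731) = 77.39/10.69 = 7.239 mg/L.
Mixed L₀ = (9.96×4.49 + 0.731×178)/(10.69) = 174.8/10.69 = 16.35 mg/L.
Initial deficit D₀ = C_s − DO₀ = 10.2 − 7.239 = 2.961 mg/L.
D(0.961) = [0.248×16.35/(0.772−0.248)](e^(−0.248×0.961) − e^(−0.772×0.961)) + 2.961 e^(−0.772×0.961)
= 7.740 × (0.7879 − 0.4762) + 2.961 × 0.4762 = 3.823 mg/L.
DO = 10.2 − 3.823 = 6.377 mg/L.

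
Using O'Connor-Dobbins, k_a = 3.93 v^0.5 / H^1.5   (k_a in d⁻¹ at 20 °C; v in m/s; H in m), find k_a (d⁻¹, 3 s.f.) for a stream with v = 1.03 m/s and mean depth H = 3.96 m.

k_a = 3.93 × 1.03^0.5 / 3.96^1.5 = 3.93 × 1.015 / 7.880 = 0.5061 d⁻¹.

k_a ≈ 0.506 d⁻¹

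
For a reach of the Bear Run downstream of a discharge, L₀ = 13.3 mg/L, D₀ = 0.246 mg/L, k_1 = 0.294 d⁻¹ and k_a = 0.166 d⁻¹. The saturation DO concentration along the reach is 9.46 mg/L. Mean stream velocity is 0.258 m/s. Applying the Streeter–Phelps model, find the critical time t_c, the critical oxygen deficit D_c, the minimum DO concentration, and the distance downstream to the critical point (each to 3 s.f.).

t_c ≈ 4.40 d; D_c ≈ 6.46 mg/L; min DO ≈ 3.00 mg/L; x_c ≈ 98.1 km

At the critical point dD/dt = 0, so k_1 L₀ e^(−k_1 t) = k_a D. Substituting D(t) from the Streeter–Phelps equation and solving for t gives
t_c = ln[(k_a/k_1)(1 − D₀(k_a−k_1)/(k_1 L₀))] / (k_a−k_1).
Here k_a−k_1 = -0.1280 d⁻¹ and 1 − D₀(k_a−k_1)/(k_1 L₀) = 1 − 0.246×-0.1280/(0.294×13.3) = 1.008, so
t_c = ln(0.5646 × 1.008) / -0.1280 = -0.5636 / -0.1280 = 4.403 d.
D_c = (k_1/k_a) L₀ e^(−k_1 t_c) = (0.294/0.166) × 13.3 × e^(−0.294×4.403) = 1.771 × 13.3 × 0.2740 = 6.455 mg/L.
Minimum DO = C_s − D_c = 9.46 − 6.455 = 3.005 mg/L.
x_c = v t_c = 0.258 m/s × 4.403 d × 86400 s/d = 98150 m ≈ 98.1 km.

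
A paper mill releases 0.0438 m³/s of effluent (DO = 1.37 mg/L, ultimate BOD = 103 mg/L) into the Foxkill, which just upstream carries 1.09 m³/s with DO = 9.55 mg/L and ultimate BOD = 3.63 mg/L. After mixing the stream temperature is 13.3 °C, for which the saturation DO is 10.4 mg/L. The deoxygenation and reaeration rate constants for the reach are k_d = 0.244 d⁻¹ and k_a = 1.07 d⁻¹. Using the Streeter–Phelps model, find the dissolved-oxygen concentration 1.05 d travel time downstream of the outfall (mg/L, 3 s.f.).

DO ≈ 9.03 mg/L

Mixed DO = (1.09×9.55 + 0.0438×1.37)/(1.09+0.0438) = 10.47/1.134 = 9.234 mg/L.
Mixed L₀ = (1.09×3.63 + 0.0438×103)/(1.134) = 8.468/1.134 = 7.469 mg/L.
Initial deficit D₀ = C_s − DO₀ = 10.4 − 9.234 = 1.166 mg/L.
D(1.05) = [0.244×7.469/(1.07−0.244)](e^(−0.244×1.05) − e^(−1.07×1.05)) + 1.166 e^(−1.07×1.05)
= 2.206 × (0.7740 − 0.3251) + 1.166 × 0.3251 = 1.369 mg/L.
DO = 10.4 − 1.369 = 9.031 mg/L.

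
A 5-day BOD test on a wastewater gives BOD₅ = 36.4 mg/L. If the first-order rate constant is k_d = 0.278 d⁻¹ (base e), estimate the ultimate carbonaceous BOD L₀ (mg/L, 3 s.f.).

BOD₅ = L₀(1 − e^(−5k_d)) ⇒ L₀ = BOD₅ / (1 − e^(−5×0.278))
= 36.4 / (1 − 0.2491) = 36.4 / 0.7509 = 48.47 mg/L.

L₀ ≈ 48.5 mg/L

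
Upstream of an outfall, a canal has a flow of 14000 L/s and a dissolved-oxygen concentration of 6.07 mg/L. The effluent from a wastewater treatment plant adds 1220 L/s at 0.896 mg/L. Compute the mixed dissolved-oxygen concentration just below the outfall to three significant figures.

Flow-weighted mixing: C = (Q_r C_r + Q_w C_w)/(Q_r + Q_w)
= (14000×6.07 + 1220×0.896)/(14000 + 1220) = 86070/15220 = 5.655 mg/L.

5.66 mg/L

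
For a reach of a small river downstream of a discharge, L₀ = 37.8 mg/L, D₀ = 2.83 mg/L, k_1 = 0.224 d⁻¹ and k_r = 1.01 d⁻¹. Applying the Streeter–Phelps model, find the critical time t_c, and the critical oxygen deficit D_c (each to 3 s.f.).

t_c ≈ 1.53 d; D_c ≈ 5.95 mg/L

With k_r/k_1 = 4.509 and 1 − D₀(k_r−k_1)/(k_1 L₀) = 0.7373,
t_c = ln(4.509 × 0.7373) / (1.01 − 0.224) = ln(3.324) / 0.7860 = 1.201/0.7860 = 1.528 d.
L(t_c) = L₀ e^(−k_1 t_c) = 37.8 × 0.7101 = 26.84 mg/L, and at the critical point k_r D_c = k_1 L, so D_c = (0.224/1.01) × 26.84 = 5.953 mg/L.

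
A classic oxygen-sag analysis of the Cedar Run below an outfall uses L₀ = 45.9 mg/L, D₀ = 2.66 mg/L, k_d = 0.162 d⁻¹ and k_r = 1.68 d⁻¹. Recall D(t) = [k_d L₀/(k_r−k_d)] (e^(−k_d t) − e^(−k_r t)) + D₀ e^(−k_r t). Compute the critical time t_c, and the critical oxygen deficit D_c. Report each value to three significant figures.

t_c ≈ 1.02 d; D_c ≈ 3.75 mg/L

With k_r/k_d = 10.37 and 1 − D₀(k_r−k_d)/(k_d L₀) = 0.4570,
t_c = ln(10.37 × 0.4570) / (1.68 − 0.162) = ln(4.739) / 1.518 = 1.556/1.518 = 1.025 d.
D_c = (k_d/k_r) L₀ e^(−k_d t_c) = (0.162/1.68) × 45.9 × e^(−0.162×1.025) = 0.09643 × 45.9 × 0.8470 = 3.749 mg/L.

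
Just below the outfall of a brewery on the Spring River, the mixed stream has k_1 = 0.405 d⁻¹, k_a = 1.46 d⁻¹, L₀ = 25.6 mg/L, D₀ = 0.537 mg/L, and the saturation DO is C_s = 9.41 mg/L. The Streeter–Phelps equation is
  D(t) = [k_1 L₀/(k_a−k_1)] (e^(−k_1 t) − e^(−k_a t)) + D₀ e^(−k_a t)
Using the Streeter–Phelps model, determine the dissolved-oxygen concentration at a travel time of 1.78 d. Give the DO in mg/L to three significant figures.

DO ≈ 5.32 mg/L

k_1 L₀/(k_a−k_1) = 0.405×25.6/(1.46−0.405) = 10.37/1.055 = 9.827 mg/L.
e^(−k_1 t) = e^(−0.405×1.780) = 0.4863; e^(−k_a t) = e^(−1.46×1.780) = 0.07436.
D = 9.827 × (0.4863 − 0.07436) + 0.537 × 0.07436 = 4.048 + 0.03993 = 4.088 mg/L.
DO = C_s − D = 9.41 − 4.088 = 5.322 mg/L.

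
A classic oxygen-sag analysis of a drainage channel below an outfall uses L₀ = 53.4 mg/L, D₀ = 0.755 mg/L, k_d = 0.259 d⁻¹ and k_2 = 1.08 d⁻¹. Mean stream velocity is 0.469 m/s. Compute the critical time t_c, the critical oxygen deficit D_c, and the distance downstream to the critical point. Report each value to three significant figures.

At the critical point dD/dt = 0, so k_d L₀ e^(−k_d t) = k_2 D. Substituting D(t) from the Streeter–Phelps equation and solving for t gives
t_c = ln[(k_2/k_d)(1 − D₀(k_2−k_d)/(k_d L₀))] / (k_2−k_d).
Here k_2−k_d = 0.8210 d⁻¹ and 1 − D₀(k_2−k_d)/(k_d L₀) = 1 − 0.755×0.8210/(0.259×53.4) = 0.9552, so
t_c = ln(4.170 × 0.9552) / 0.8210 = 1.382 / 0.8210 = 1.683 d.
D_c = (k_d/k_2) L₀ e^(−k_d t_c) = (0.259/1.08) × 53.4 × e^(−0.259×1.683) = 0.2398 × 53.4 × 0.6466 = 8.281 mg/L.
x_c = v t_c = 0.469 m/s × 1.683 d × 86400 s/d = 68210 m ≈ 68.2 km.

t_c ≈ 1.68 d; D_c ≈ 8.28 mg/L; x_c ≈ 68.2 km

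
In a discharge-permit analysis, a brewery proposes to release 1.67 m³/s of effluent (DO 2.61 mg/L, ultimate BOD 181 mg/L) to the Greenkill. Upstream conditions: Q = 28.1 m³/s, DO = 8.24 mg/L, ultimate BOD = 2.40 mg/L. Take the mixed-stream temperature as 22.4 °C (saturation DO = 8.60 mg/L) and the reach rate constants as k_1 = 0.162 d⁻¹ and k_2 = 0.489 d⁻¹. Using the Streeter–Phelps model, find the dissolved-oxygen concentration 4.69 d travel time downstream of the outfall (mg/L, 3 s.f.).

Mixed DO = (28.1×8.24 + 1.67×2.61)/(28.1+1.67) = 235.9/29.77 = 7.924 mg/L.
Mixed L₀ = (28.1×2.40 + 1.67×181)/(29.77) = 369.7/29.77 = 12.42 mg/L.
Initial deficit D₀ = C_s − DO₀ = 8.60 − 7.924 = 0.6758 mg/L.
D(4.69) = [0.162×12.42/(0.489−0.162)](e^(−0.162×4.69) − e^(−0.489×4.69)) + 0.6758 e^(−0.489×4.69)
= 6.152 × (0.4678 − 0.1009) + 0.6758 × 0.1009 = 2.325 mg/L.
DO = 8.60 − 2.325 = 6.275 mg/L.

DO ≈ 6.27 mg/L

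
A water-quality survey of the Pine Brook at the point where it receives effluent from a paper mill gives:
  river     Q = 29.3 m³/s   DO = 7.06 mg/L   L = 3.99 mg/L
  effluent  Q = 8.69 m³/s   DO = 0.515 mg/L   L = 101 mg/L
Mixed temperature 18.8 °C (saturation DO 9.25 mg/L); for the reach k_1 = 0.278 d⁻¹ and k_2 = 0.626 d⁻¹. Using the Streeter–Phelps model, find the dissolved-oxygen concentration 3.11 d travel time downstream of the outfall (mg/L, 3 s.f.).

Mixed DO = (29.3×7.06 + 8.69×0.515)/(29.3+8.69) = 211.3/37.99 = 5.563 mg/L.
Mixed L₀ = (29.3×3.99 + 8.69×101)/(37.99) = 994.6/37.99 = 26.18 mg/L.
Initial deficit D₀ = C_s − DO₀ = 9.25 − 5.563 = 3.687 mg/L.
D(3.11) = [0.278×26.18/(0.626−0.278)](e^(−0.278×3.11) − e^(−0.626×3.11)) + 3.687 e^(−0.626×3.11)
= 20.91 × (0.4212 − 0.1427) + 3.687 × 0.1427 = 6.351 mg/L.
DO = 9.25 − 6.351 = 2.899 mg/L.

DO ≈ 2.90 mg/L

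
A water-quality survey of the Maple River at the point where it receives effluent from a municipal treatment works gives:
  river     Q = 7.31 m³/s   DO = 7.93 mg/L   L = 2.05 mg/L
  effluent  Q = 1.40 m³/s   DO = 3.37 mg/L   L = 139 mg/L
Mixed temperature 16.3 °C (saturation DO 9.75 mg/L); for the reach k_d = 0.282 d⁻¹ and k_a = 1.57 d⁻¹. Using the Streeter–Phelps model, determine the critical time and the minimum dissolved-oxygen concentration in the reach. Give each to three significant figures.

Mixed DO = (7.31×7.93 + 1.40×3.37)/(7.31+1.40) = 62.69/8.710 = 7.197 mg/L.
Mixed L₀ = (7.31×2.05 + 1.40×139)/(8.710) = 209.6/8.710 = 24.06 mg/L.
Initial deficit D₀ = C_s − DO₀ = 9.75 − 7.197 = 2.553 mg/L.
t_c = (1/1.288) ln[(1.57/0.282)(1 − 2.553×1.288/(0.282×24.06))] = 0.7764 × ln(2.870) = 0.8184 d.
D_c = (0.282/1.57) × 24.06 × e^(−0.282×0.8184) = 0.1796 × 24.06 × 0.7939 = 3.431 mg/L.
Minimum DO = 9.75 − 3.431 = 6.319 mg/L.

t_c ≈ 0.818 d; minimum DO ≈ 6.32 mg/L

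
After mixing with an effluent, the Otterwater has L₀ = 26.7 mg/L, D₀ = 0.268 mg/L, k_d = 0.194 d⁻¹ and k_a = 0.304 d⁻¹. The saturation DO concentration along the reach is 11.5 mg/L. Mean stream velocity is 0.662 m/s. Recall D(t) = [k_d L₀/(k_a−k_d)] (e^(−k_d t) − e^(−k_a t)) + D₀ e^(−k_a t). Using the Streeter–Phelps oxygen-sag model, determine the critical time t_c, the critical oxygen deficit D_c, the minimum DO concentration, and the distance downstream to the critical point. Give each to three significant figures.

At the critical point dD/dt = 0, so k_d L₀ e^(−k_d t) = k_a D. Substituting D(t) from the Streeter–Phelps equation and solving for t gives
t_c = ln[(k_a/k_d)(1 − D₀(k_a−k_d)/(k_d L₀))] / (k_a−k_d).
Here k_a−k_d = 0.1100 d⁻¹ and 1 − D₀(k_a−k_d)/(k_d L₀) = 1 − 0.268×0.1100/(0.194×26.7) = 0.9943, so
t_c = ln(1.567 × 0.9943) / 0.1100 = 0.4435 / 0.1100 = 4.031 d.
D_c = (k_d/k_a) L₀ e^(−k_d t_c) = (0.194/0.304) × 26.7 × e^(−0.194×4.031) = 0.6382 × 26.7 × 0.4574 = 7.794 mg/L.
Minimum DO = C_s − D_c = 11.5 − 7.794 = 3.706 mg/L.
x_c = v t_c = 0.662 m/s × 4.031 d × 86400 s/d = 230600 m ≈ 231 km.

t_c ≈ 4.03 d; D_c ≈ 7.79 mg/L; min DO ≈ 3.71 mg/L; x_c ≈ 231 km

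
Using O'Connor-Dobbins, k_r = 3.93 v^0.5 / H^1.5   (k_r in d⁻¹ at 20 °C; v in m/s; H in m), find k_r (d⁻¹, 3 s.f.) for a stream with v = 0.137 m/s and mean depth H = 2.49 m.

k_r = 3.93 × 0.137^0.5 / 2.49^1.5 = 3.93 × 0.3701 / 3.929 = 0.3702 d⁻¹.

k_r ≈ 0.370 d⁻¹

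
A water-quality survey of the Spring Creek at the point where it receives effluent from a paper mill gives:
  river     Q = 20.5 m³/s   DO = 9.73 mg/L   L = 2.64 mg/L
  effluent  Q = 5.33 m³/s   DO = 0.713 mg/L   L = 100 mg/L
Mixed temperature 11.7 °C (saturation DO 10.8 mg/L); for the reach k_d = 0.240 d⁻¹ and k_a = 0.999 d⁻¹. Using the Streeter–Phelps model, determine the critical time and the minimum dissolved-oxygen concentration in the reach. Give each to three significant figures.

t_c ≈ 1.19 d; minimum DO ≈ 6.69 mg/L

Mixed DO = (20.5×9.73 + 5.33×0.713)/(20.5+5.33) = 203.3/25.83 = 7.869 mg/L.
Mixed L₀ = (20.5×2.64 + 5.33×100)/(25.83) = 587.1/25.83 = 22.73 mg/L.
Initial deficit D₀ = C_s − DO₀ = 10.8 − 7.869 = 2.931 mg/L.
t_c = (1/0.7590) ln[(0.999/0.240)(1 − 2.931×0.7590/(0.240×22.73))] = 1.318 × ln(2.465) = 1.189 d.
D_c = (0.240/0.999) × 22.73 × e^(−0.240×1.189) = 0.2402 × 22.73 × 0.7518 = 4.105 mg/L.
Minimum DO = 10.8 − 4.105 = 6.695 mg/L.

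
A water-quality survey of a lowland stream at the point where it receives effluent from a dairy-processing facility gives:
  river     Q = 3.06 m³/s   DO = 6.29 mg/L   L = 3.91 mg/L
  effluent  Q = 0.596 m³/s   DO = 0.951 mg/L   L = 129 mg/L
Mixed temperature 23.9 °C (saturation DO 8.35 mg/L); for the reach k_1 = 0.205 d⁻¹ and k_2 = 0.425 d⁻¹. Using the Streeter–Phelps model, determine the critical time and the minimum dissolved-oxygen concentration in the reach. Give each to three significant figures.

t_c ≈ 2.68 d; minimum DO ≈ 1.59 mg/L

Mixed DO = (3.06×6.29 + 0.596×0.951)/(3.06+0.596) = 19.81/3.656 = 5.420 mg/L.
Mixed L₀ = (3.06×3.91 + 0.596×129)/(3.656) = 88.85/3.656 = 24.30 mg/L.
Initial deficit D₀ = C_s − DO₀ = 8.35 − 5.420 = 2.930 mg/L.
t_c = (1/0.2200) ln[(0.425/0.205)(1 − 2.930×0.2200/(0.205×24.30))] = 4.545 × ln(1.805) = 2.684 d.
D_c = (0.205/0.425) × 24.30 × e^(−0.205×2.684) = 0.4824 × 24.30 × 0.5768 = 6.761 mg/L.
Minimum DO = 8.35 − 6.761 = 1.589 mg/L.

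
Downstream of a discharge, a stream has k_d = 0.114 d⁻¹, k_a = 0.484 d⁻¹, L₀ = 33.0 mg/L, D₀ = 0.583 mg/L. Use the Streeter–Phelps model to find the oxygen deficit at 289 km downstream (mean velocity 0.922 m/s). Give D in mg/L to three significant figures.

Travel time t = x/v = 289 km / (0.922 m/s) = 289000 m / 0.922 m/s = 313400 s = 3.628 d.
k_d L₀/(k_a−k_d) = 0.114×33.0/(0.484−0.114) = 3.762/0.3700 = 10.17 mg/L.
e^(−k_d t) = e^(−0.114×3.628) = 0.6613; e^(−k_a t) = e^(−0.484×3.628) = 0.1728.
D = 10.17 × (0.6613 − 0.1728) + 0.583 × 0.1728 = 4.967 + 0.1007 = 5.068 mg/L.

D ≈ 5.07 mg/L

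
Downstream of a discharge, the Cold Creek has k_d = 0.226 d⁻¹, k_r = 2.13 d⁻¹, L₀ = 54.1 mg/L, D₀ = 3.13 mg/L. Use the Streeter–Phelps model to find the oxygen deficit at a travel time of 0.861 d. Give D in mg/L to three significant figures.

k_d L₀/(k_r−k_d) = 0.226×54.1/(2.13−0.226) = 12.23/1.904 = 6.422 mg/L.
e^(−k_d t) = e^(−0.226×0.8610) = 0.8232; e^(−k_r t) = e^(−2.13×0.8610) = 0.1598.
D = 6.422 × (0.8232 − 0.1598) + 3.13 × 0.1598 = 4.260 + 0.5001 = 4.760 mg/L.

D ≈ 4.76 mg/L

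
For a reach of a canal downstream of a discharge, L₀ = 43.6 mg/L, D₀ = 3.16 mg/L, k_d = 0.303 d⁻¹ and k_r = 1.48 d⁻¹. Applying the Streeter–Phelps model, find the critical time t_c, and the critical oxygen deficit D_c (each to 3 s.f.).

t_c = [1/(k_r−k_d)] ln[(k_r/k_d)(1 − D₀(k_r−k_d)/(k_d L₀))]
= [1/(1.48−0.303)] ln[(1.48/0.303)(1 − 3.16×1.177/(0.303×43.6))]
= (1/1.177) ln[4.884 × 0.7185] = 0.8496 × ln(3.509) = 0.8496 × 1.255 = 1.067 d.
L(t_c) = L₀ e^(−k_d t_c) = 43.6 × 0.7238 = 31.56 mg/L, and at the critical point k_r D_c = k_d L, so D_c = (0.303/1.48) × 31.56 = 6.461 mg/L.

t_c ≈ 1.07 d; D_c ≈ 6.46 mg/L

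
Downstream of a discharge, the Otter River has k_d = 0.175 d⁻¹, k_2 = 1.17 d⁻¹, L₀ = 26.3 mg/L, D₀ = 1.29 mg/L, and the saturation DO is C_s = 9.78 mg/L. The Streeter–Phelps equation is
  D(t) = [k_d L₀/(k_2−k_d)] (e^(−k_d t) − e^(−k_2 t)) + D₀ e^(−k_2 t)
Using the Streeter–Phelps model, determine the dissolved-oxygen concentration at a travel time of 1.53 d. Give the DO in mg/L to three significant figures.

DO ≈ 6.80 mg/L

k_d L₀/(k_2−k_d) = 0.175×26.3/(1.17−0.175) = 4.603/0.9950 = 4.626 mg/L.
e^(−k_d t) = e^(−0.175×1.530) = 0.7651; e^(−k_2 t) = e^(−1.17×1.530) = 0.1669.
D = 4.626 × (0.7651 − 0.1669) + 1.29 × 0.1669 = 2.767 + 0.2154 = 2.982 mg/L.
DO = C_s − D = 9.78 − 2.982 = 6.798 mg/L.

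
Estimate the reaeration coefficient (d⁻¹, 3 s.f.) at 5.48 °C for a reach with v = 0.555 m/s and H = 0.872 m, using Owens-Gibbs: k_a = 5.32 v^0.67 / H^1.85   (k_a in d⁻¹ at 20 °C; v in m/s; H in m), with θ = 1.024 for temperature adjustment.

k_a(20) = 5.32 × 0.555^0.67 / 0.872^1.85 = 5.32 × 0.6740 / 0.7762 = 4.620 d⁻¹.
k_a(5.48) = 4.620 × 1.024^(5.48−20) = 4.620 × 0.7087 = 3.274 d⁻¹.

k_a ≈ 3.27 d⁻¹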